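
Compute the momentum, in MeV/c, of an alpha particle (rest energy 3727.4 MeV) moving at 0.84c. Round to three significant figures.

5770 MeV/c

Lorentz factor: γ = (1 − 0.7056)^(−1/2) = 1.843.
Momentum: p = γβ·mc = 1.843 × 0.84 × 3727.4 MeV/c = 5770 MeV/c.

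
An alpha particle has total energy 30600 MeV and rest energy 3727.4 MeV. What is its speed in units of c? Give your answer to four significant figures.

Total energy E = γmc² gives γ = 30600/3727.4 = 8.2095.
Hence β = √(1 − 1/γ²) = √(1 − 0.0148377) = √0.9851623 = 0.9926.

0.9926c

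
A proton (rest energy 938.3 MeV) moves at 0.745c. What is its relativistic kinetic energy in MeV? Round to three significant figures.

468 MeV

Lorentz factor: γ = (1 − 0.555025)^(−1/2) = 1.49911.
Kinetic energy: K = (γ − 1)mc² = (1.49911 − 1) × 938.3 MeV = 0.49911 × 938.3 = 468 MeV.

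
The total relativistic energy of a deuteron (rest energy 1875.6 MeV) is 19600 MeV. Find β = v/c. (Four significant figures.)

Total energy E = γmc² gives γ = 19600/1875.6 = 10.45.
Hence β = √(1 − 1/γ²) = √(1 − 0.0091573) = √0.9908427 = 0.9954.

0.9954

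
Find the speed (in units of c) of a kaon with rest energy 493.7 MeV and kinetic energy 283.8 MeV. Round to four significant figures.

0.7725c

γ = 1 + K/(mc²) = 1 + 283.8/493.7 = 1.5748.
β = √(1 − 1/γ²) = √(1 − 0.403227) = √0.596773 = 0.7725.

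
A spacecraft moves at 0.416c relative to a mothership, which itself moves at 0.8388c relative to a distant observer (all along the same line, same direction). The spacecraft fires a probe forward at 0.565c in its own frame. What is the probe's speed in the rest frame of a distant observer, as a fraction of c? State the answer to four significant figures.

First combine the probe and spacecraft (S''→S'): u₁ = (0.565 + 0.416)/(1 + 0.565×0.416) = 0.981/1.23504 = 0.79431.
Then combine with the mothership (S'→S): u = (0.79431 + 0.8388)/(1 + 0.79431×0.8388) = 1.63311/1.666267228 = 0.9801.

0.9801c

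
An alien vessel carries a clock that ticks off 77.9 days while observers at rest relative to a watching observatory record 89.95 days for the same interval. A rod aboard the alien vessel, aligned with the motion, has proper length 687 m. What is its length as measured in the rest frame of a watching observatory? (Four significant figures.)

From Δt = γΔτ: γ = 89.95/77.9 = 1.15469.
L = L₀/γ = 687/1.15469 = 595.0 m.

595.0 m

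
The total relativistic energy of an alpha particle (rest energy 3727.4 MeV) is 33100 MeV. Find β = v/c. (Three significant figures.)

Total energy E = γmc² gives γ = 33100/3727.4 = 8.8802.
Hence β = √(1 − 1/γ²) = √(1 − 0.012681) = √0.987319 = 0.994.

0.994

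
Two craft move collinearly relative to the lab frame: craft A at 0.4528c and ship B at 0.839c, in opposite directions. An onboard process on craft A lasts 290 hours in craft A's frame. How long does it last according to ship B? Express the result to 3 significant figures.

The velocity of craft A relative to ship B is (0.4528 + 0.839)c / (1 + 0.4528×0.839) = 0.93616c; relative speed 0.93616c.
At |u| = 0.93616c, γ = (1 − 0.876396)^(−1/2) = 2.8444.
The clock on craft A records proper time, so ship B measures Δt = γΔτ = 2.8444 × 290 = 825 hours.

825 hours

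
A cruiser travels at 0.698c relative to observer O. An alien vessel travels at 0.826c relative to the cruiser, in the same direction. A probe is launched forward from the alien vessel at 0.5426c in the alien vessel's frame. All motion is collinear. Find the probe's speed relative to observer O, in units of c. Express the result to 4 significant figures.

Compose velocities in two stages. Stage 1 (into S'): u₁ = (0.5426+0.826)/(1+0.5426×0.826) = 0.94504.
Stage 2 (into S): u = (0.94504+0.698)/(1+0.94504×0.698) = 0.99, so the speed is 0.9900c.

0.9900c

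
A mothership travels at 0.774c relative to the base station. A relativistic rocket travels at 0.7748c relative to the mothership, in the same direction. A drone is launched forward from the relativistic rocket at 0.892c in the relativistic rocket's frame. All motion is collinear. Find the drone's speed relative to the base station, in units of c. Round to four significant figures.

0.9982c

Apply u = (u'+v)/(1+u'v) twice. Drone in the mothership frame: (0.892+0.7748)/(1+0.892·0.7748) = 1.6668/1.6911216 = 0.98562c.
That velocity, transformed to the rest frame of the base station: (0.98562+0.774)/(1+0.98562·0.774) = 1.75962/1.76286988 = 0.99816c.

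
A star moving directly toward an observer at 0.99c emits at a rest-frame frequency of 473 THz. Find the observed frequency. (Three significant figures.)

Relativistic Doppler (source moving toward): f_obs = f_src · √((1+β)/(1−β)).
With β = 0.99: factor = √(1.99/0.01) = 14.107.
f_obs = 473 × 14.107 = 6670 THz.

6670 THz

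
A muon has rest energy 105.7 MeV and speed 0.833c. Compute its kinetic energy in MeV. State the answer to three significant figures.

With β = 0.833, γ = 1/√(1 − 0.833²) = 1/√0.306111 = 1.80743.
Kinetic energy: K = (γ − 1)mc² = (1.80743 − 1) × 105.7 MeV = 0.80743 × 105.7 = 85.3 MeV.

85.3 MeV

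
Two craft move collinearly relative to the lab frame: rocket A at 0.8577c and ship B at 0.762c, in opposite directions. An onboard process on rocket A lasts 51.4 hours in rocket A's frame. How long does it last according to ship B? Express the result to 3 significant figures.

255 hours

Speed of rocket A in ship B's frame: u = (v_A + v_B)/(1 + v_A v_B/c²) = (0.8577 + 0.762)/(1 + 0.8577×0.762) = 1.6197/1.6535674 = 0.97952; |u| = 0.97952c.
γ for this relative speed: γ = 1/√(1 − 0.959459) = 4.9665.
Rocket A's interval is proper; time dilation gives Δt_B = γΔτ = 4.9665 × 51.4 hours = 255 hours.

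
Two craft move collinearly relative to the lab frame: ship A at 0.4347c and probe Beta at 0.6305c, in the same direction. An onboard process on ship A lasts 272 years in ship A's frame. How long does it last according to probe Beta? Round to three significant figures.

282 years

The velocity of ship A relative to probe Beta is (0.4347 − 0.6305)c / (1 − 0.4347×0.6305) = −0.26973c; relative speed 0.26973c.
At |u| = 0.26973c, γ = (1 − 0.0727543)^(−1/2) = 1.0385.
Ship A's interval is proper; time dilation gives Δt_B = γΔτ = 1.0385 × 272 years = 282 years.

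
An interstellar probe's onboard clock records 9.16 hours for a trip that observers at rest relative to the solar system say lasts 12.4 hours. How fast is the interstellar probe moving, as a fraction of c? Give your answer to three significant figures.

0.674c

γ = Δt/Δτ = 12.4/9.16 = 1.3537.
β = √(1 − 1/γ²) = √(1 − 0.545701) = √0.454299 = 0.674.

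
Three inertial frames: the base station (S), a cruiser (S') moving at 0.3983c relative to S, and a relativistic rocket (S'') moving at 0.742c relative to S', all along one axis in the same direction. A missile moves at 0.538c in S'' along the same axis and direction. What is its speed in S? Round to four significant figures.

Apply u = (u'+v)/(1+u'v) twice. Missile in the cruiser frame: (0.538+0.742)/(1+0.538·0.742) = 1.28/1.399196 = 0.91481c.
That velocity, transformed to the rest frame of the base station: (0.91481+0.3983)/(1+0.91481·0.3983) = 1.31311/1.364368823 = 0.96243c.

0.9624c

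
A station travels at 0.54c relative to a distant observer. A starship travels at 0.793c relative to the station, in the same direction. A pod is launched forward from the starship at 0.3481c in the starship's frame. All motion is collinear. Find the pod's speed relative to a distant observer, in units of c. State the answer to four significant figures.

Apply u = (u'+v)/(1+u'v) twice. Pod in the station frame: (0.3481+0.793)/(1+0.3481·0.793) = 1.1411/1.2760433 = 0.89425c.
That velocity, transformed to the rest frame of a distant observer: (0.89425+0.54)/(1+0.89425·0.54) = 1.43425/1.482895 = 0.9672c.

0.9672c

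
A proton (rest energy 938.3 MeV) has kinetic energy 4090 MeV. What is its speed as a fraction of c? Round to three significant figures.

0.982c

γ = 1 + K/(mc²) = 1 + 4090/938.3 = 5.3589.
β = √(1 − 1/γ²) = √(1 − 0.0348216) = √0.9651784 = 0.982.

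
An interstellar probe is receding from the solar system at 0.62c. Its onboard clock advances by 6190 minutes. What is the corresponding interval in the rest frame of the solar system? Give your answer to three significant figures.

Lorentz factor: γ = (1 − 0.3844)^(−1/2) = 1.2745.
The onboard clock measures proper time, so the interval in the rest frame of the solar system is dilated: Δt = γ·Δτ = 1.2745 × 6190 minutes = 7890 minutes.

7890 minutes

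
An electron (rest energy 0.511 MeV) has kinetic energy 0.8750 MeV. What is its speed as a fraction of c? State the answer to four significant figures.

0.9296c

K = (γ−1)mc², so γ = 1 + 0.8750/0.511 = 2.7123.
Then v/c = √(1 − γ⁻²) = √(1 − 0.135933) = √0.864067 = 0.9296.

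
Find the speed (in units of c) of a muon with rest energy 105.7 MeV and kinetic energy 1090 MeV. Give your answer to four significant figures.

0.9961c

γ = 1 + K/(mc²) = 1 + 1090/105.7 = 11.312.
β = √(1 − 1/γ²) = √(1 − 0.00781486) = √0.99218514 = 0.9961.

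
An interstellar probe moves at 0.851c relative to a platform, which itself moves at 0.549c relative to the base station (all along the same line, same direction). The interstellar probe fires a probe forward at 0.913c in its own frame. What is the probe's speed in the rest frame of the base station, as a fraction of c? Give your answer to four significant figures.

0.9979c

First combine the probe and interstellar probe (S''→S'): u₁ = (0.913 + 0.851)/(1 + 0.913×0.851) = 1.764/1.776963 = 0.9927.
Then combine with the platform (S'→S): u = (0.9927 + 0.549)/(1 + 0.9927×0.549) = 1.5417/1.5449923 = 0.99787.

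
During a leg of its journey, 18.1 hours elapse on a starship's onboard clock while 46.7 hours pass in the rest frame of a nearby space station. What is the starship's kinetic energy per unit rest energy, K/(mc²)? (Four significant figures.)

γ = Δt/Δτ = 46.7/18.1 = 2.58011.
K/(mc²) = γ − 1 = 2.58011 − 1 = 1.580.

1.580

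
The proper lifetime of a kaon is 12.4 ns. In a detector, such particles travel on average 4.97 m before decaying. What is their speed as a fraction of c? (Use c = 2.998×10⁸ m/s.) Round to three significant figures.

0.801c

d = βγcτ ⇒ βγ = d/(cτ) = 4.970 m / (3.71752 m) = 1.3369.
β = (βγ)/√(1+(βγ)²) = 1.3369/√2.7873 = 0.801.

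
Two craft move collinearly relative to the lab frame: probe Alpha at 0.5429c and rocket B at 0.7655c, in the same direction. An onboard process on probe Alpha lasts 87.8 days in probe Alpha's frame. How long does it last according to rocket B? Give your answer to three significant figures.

Transform probe Alpha's velocity into rocket B's frame: (0.5429 − 0.7655)/(1 − 0.5429·0.7655) = −0.2226/0.58441005, so the relative speed is 0.3809c.
γ for this relative speed: γ = 1/√(1 − 0.145085) = 1.0815.
Probe Alpha's interval is proper; time dilation gives Δt_B = γΔτ = 1.0815 × 87.8 days = 95.0 days.

95.0 days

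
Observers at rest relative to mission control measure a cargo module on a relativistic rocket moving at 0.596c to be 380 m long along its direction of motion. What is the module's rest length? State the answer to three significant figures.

γ = 1/√(1 − β²) = 1/√(1 − 0.355216) = 1/√0.644784 = 1/0.802984 = 1.2454.
Proper length: L₀ = γ·L = 1.2454 × 380 = 473 m.

473 m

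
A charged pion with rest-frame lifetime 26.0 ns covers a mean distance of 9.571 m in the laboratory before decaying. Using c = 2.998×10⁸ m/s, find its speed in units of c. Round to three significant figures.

d = βγcτ ⇒ βγ = d/(cτ) = 9.571 m / (7.7948 m) = 1.2279.
β = (βγ)/√(1+(βγ)²) = 1.2279/√2.50774 = 0.775.

0.775c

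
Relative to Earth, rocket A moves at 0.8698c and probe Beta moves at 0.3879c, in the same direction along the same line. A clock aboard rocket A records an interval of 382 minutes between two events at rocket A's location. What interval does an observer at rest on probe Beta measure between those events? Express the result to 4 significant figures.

The velocity of rocket A relative to probe Beta is (0.8698 − 0.3879)c / (1 − 0.8698×0.3879) = 0.72728c; relative speed 0.72728c.
At |u| = 0.72728c, γ = (1 − 0.528936)^(−1/2) = 1.457.
The clock on rocket A records proper time, so probe Beta measures Δt = γΔτ = 1.457 × 382 = 556.6 minutes.

556.6 minutes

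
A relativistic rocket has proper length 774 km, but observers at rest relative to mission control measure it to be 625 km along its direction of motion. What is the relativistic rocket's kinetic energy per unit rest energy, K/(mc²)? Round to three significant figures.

0.238

Length contraction gives γ = L₀/L = 774/625 = 1.2384.
Since K = (γ−1)mc², K/(mc²) = 1.2384 − 1 = 0.238.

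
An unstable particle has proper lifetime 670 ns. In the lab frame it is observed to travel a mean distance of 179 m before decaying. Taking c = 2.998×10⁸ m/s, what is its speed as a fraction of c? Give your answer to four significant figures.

Lab distance = (lab lifetime)·v = γτ·βc, so βγ = d/(cτ) = 179.0/(2.998×10⁸ × 6.700×10^-7) = 0.89114.
With βγ = 0.89114: γ² = 1 + (βγ)² = 1.79413, and β = (βγ)/γ = 0.89114/1.33945 = 0.6653.

0.6653c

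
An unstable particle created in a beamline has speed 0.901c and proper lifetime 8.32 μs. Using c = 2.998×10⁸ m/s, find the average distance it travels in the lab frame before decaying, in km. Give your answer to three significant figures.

Lorentz factor: γ = (1 − 0.811801)^(−1/2) = 2.3051.
Lab-frame lifetime: Δt = γτ = 2.3051 × 8.32 μs = 19.178 μs.
Distance: d = vΔt = 0.901 × 2.998×10⁸ m/s × 1.9178×10^-5 s = 5180 m = 5.18 km.

5.18 km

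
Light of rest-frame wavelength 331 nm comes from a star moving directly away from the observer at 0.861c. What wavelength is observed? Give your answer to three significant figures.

1210 nm

Relativistic Doppler for wavelength: λ_obs = λ_src · √((1+β)/(1−β)).
With β = 0.861: factor = √(1.861/0.139) = 3.659.
λ_obs = 331 × 3.659 = 1210 nm.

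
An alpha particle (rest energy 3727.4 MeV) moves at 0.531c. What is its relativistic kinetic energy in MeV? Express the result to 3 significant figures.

Lorentz factor: γ = (1 − 0.281961)^(−1/2) = 1.18012.
Kinetic energy: K = (γ − 1)mc² = (1.18012 − 1) × 3727.4 MeV = 0.18012 × 3727.4 = 671 MeV.

671 MeV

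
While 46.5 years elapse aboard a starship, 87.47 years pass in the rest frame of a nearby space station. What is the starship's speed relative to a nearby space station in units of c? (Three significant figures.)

γ = Δt/Δτ = 87.47/46.5 = 1.8811.
β = √(1 − 1/γ²) = √(1 − 0.282603) = √0.717397 = 0.847.

0.847c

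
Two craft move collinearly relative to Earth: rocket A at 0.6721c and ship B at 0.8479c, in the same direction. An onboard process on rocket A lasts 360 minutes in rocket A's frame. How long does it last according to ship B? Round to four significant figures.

Speed of rocket A in ship B's frame: u = (v_A − v_B)/(1 − v_A v_B/c²) = (0.6721 − 0.8479)/(1 − 0.6721×0.8479) = −0.1758/0.43012641 = −0.40872; |u| = 0.40872c.
γ for this relative speed: γ = 1/√(1 − 0.167052) = 1.0957.
The clock on rocket A records proper time, so ship B measures Δt = γΔτ = 1.0957 × 360 = 394.5 minutes.

394.5 minutes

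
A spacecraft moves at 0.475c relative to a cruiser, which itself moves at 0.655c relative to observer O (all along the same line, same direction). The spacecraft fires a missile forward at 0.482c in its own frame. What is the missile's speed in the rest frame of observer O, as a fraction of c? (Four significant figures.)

0.9494c

Compose velocities in two stages. Stage 1 (into S'): u₁ = (0.482+0.475)/(1+0.482×0.475) = 0.77871.
Stage 2 (into S): u = (0.77871+0.655)/(1+0.77871×0.655) = 0.94944, so the speed is 0.9494c.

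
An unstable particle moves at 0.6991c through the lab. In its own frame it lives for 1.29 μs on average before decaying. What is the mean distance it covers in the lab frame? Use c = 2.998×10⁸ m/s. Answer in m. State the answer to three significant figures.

378 m

γ = 1/√(1 − β²) = 1/√(1 − 0.48874081) = 1/√0.51125919 = 1/0.715024 = 1.3986.
Lab-frame lifetime: Δt = γτ = 1.3986 × 1.29 μs = 1.8042 μs.
Distance: d = vΔt = 0.6991 × 2.998×10⁸ m/s × 1.8042×10^-6 s = 378 m.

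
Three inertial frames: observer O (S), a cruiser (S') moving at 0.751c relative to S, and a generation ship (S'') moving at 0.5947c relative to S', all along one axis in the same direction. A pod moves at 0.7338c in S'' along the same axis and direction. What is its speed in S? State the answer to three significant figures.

0.989c

Compose velocities in two stages. Stage 1 (into S'): u₁ = (0.7338+0.5947)/(1+0.7338×0.5947) = 0.92489.
Stage 2 (into S): u = (0.92489+0.751)/(1+0.92489×0.751) = 0.98896, so the speed is 0.989c.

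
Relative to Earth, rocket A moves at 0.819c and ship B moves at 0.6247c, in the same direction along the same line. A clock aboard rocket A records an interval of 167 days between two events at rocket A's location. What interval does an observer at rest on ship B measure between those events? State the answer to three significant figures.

The velocity of rocket A relative to ship B is (0.819 − 0.6247)c / (1 − 0.819×0.6247) = 0.39785c; relative speed 0.39785c.
At |u| = 0.39785c, γ = (1 − 0.158285)^(−1/2) = 1.09.
The clock on rocket A records proper time, so ship B measures Δt = γΔτ = 1.09 × 167 = 182 days.

182 days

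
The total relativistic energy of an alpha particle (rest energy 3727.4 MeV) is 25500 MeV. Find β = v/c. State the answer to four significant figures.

0.9893

γ = E/(mc²) = 25500/3727.4 = 6.8412.
β = √(1 − 1/γ²) = √(1 − 0.0213666) = √0.9786334 = 0.9893.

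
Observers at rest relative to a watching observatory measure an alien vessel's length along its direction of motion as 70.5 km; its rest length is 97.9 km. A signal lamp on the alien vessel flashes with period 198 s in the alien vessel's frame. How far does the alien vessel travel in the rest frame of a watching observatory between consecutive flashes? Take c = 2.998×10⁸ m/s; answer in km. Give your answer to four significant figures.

5.719×10^7 km

From L = L₀/γ: γ = 97.9/70.5 = 1.38865.
β = √(1 − 1/γ²) = 0.69385. Lab-frame period = γτ = 1.38865×198 s = 274.95 s. Distance = βc × γτ = 0.69385 × 2.998×10⁸ m/s × 274.95 s = 5.7194×10^10 m = 5.719×10^7 km.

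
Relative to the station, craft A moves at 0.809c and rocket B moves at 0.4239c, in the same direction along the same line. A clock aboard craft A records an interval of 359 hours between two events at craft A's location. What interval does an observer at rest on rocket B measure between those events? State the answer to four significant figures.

443.1 hours

Transform craft A's velocity into rocket B's frame: (0.809 − 0.4239)/(1 − 0.809·0.4239) = 0.3851/0.6570649, so the relative speed is 0.58609c.
γ for this relative speed: γ = 1/√(1 − 0.343501) = 1.2342.
Craft A's interval is proper; time dilation gives Δt_B = γΔτ = 1.2342 × 359 hours = 443.1 hours.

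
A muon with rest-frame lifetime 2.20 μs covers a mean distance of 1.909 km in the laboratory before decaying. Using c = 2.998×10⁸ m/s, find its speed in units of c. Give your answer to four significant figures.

0.9452c

d = βγcτ ⇒ βγ = d/(cτ) = 1909 m / (659.56 m) = 2.8944.
β = (βγ)/√(1+(βγ)²) = 2.8944/√9.37755 = 0.9452.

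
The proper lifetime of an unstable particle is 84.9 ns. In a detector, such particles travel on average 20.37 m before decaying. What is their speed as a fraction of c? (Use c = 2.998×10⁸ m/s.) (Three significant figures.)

0.625c

Let x = d/(cτ) = 20.37 m / (2.998×10⁸ m/s × 8.490×10^-8 s) = 0.8003. Since d = βγcτ, x = βγ = β/√(1−β²).
Solving: β² = x²/(1+x²) = 0.64048/1.64048 = 0.390422, so β = 0.625.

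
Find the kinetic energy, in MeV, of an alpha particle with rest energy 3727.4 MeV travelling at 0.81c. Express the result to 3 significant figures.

Lorentz factor: γ = (1 − 0.6561)^(−1/2) = 1.70523.
Kinetic energy: K = (γ − 1)mc² = (1.70523 − 1) × 3727.4 MeV = 0.70523 × 3727.4 = 2630 MeV.

2630 MeV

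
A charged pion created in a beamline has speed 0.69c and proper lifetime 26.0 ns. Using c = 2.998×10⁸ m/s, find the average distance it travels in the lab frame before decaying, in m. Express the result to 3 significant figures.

Lorentz factor: γ = (1 − 0.4761)^(−1/2) = 1.3816.
Lab-frame lifetime: Δt = γτ = 1.3816 × 26.0 ns = 35.922 ns.
Distance: d = vΔt = 0.69 × 2.998×10⁸ m/s × 3.5922×10^-8 s = 7.43 m.

7.43 m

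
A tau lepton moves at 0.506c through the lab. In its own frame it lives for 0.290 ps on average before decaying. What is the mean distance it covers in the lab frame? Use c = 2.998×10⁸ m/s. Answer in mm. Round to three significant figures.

Lorentz factor: γ = (1 − 0.256036)^(−1/2) = 1.1594.
Lab-frame lifetime: Δt = γτ = 1.1594 × 0.290 ps = 0.33623 ps.
Distance: d = vΔt = 0.506 × 2.998×10⁸ m/s × 3.3623×10^-13 s = 5.10×10^-5 m = 0.0510 mm.

0.0510 mm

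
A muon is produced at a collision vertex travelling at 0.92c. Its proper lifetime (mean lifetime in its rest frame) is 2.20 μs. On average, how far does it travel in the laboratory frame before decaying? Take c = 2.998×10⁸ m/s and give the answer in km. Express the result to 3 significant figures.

1.55 km

With β = 0.92, γ = 1/√(1 − 0.92²) = 1/√0.1536 = 2.5516.
Lab-frame lifetime: Δt = γτ = 2.5516 × 2.20 μs = 5.6135 μs.
Distance: d = vΔt = 0.92 × 2.998×10⁸ m/s × 5.6135×10^-6 s = 1550 m = 1.55 km.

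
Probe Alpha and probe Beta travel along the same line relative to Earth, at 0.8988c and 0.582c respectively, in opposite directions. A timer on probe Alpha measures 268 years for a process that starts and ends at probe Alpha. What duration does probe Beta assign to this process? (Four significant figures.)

The velocity of probe Alpha relative to probe Beta is (0.8988 + 0.582)c / (1 + 0.8988×0.582) = 0.97223c; relative speed 0.97223c.
At |u| = 0.97223c, γ = (1 − 0.945231)^(−1/2) = 4.273.
The clock on probe Alpha records proper time, so probe Beta measures Δt = γΔτ = 4.273 × 268 = 1145 years.

1145 years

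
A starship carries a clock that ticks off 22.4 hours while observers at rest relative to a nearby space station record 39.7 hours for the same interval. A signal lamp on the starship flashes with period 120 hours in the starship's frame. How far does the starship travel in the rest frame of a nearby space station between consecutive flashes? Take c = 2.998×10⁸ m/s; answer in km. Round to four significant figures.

From Δt = γΔτ: γ = 39.7/22.4 = 1.77232.
β = √(1 − 1/γ²) = 0.82562. Lab-frame period = γτ = 1.77232×120 hours = 212.68 hours. Distance = βc × γτ = 0.82562 × 2.998×10⁸ m/s × 765648 s = 1.8951×10^14 m = 1.895×10^11 km.

1.895×10^11 km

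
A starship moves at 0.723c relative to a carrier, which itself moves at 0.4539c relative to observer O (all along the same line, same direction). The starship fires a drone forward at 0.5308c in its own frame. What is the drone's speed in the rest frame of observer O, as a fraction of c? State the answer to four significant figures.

0.9637c

Apply u = (u'+v)/(1+u'v) twice. Drone in the carrier frame: (0.5308+0.723)/(1+0.5308·0.723) = 1.2538/1.3837684 = 0.90608c.
That velocity, transformed to the rest frame of observer O: (0.90608+0.4539)/(1+0.90608·0.4539) = 1.35998/1.411269712 = 0.96366c.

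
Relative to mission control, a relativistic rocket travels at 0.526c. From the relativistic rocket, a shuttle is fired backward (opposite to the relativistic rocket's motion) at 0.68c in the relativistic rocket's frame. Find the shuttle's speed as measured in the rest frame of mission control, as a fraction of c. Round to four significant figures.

0.2398c

Relativistic velocity addition: u = (u' + v)/(1 + u'v/c²), with u' = −0.68c and v = 0.526c.
Numerator: −0.68 + 0.526 = −0.154. Denominator: 1 + (−0.68)(0.526) = 0.64232.
u = −0.154/0.64232 = −0.23976, so the speed is 0.2398c.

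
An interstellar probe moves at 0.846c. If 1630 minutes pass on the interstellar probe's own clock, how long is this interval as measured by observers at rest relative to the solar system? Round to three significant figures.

3060 minutes

β² = 0.715716, so γ = 1/√0.284284 = 1.8755.
Time dilation: Δt = γ·Δτ = 1.8755 × 1630 = 3060 minutes.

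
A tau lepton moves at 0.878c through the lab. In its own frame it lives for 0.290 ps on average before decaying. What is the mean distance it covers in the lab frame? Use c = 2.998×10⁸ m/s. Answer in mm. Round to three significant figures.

0.159 mm

γ = 1/√(1 − β²) = 1/√(1 − 0.770884) = 1/√0.229116 = 1/0.478661 = 2.0892.
Lab-frame lifetime: Δt = γτ = 2.0892 × 0.290 ps = 0.60587 ps.
Distance: d = vΔt = 0.878 × 2.998×10⁸ m/s × 6.0587×10^-13 s = 1.59×10^-4 m = 0.159 mm.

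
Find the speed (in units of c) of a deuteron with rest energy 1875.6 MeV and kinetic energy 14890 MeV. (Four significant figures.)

γ = 1 + K/(mc²) = 1 + 14890/1875.6 = 8.9388.
β = √(1 − 1/γ²) = √(1 − 0.0125153) = √0.9874847 = 0.9937.

0.9937c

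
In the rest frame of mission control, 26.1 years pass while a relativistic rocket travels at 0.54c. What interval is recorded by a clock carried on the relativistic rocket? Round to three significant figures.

β² = 0.2916, so γ = 1/√0.7084 = 1.1881.
The moving clock records proper time: Δτ = Δt/γ = 26.1/1.1881 = 22.0 years.

22.0 years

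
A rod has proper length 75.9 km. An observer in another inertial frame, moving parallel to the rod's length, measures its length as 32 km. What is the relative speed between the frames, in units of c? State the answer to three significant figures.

Length contraction gives γ = L₀/L = 75.9/32 = 2.3719.
β = √(1 − 1/γ²) = √0.822251 = 0.907.

0.907c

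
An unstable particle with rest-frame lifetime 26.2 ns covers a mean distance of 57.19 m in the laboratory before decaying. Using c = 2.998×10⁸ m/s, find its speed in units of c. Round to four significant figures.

Let x = d/(cτ) = 57.19 m / (2.998×10⁸ m/s × 2.620×10^-8 s) = 7.2809. Since d = βγcτ, x = βγ = β/√(1−β²).
Solving: β² = x²/(1+x²) = 53.0115/54.0115 = 0.981485, so β = 0.9907.

0.9907c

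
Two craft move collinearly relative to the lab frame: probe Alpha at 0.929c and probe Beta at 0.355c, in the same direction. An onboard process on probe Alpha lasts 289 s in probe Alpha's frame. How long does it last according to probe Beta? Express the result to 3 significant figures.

560 s

The velocity of probe Alpha relative to probe Beta is (0.929 − 0.355)c / (1 − 0.929×0.355) = 0.85645c; relative speed 0.85645c.
γ for this relative speed: γ = 1/√(1 − 0.733507) = 1.9371.
The clock on probe Alpha records proper time, so probe Beta measures Δt = γΔτ = 1.9371 × 289 = 560 s.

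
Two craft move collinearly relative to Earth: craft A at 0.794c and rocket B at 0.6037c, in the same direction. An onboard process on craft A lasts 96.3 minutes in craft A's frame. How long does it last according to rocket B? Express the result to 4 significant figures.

Transform craft A's velocity into rocket B's frame: (0.794 − 0.6037)/(1 − 0.794·0.6037) = 0.1903/0.5206622, so the relative speed is 0.3655c.
At |u| = 0.3655c, γ = (1 − 0.13359)^(−1/2) = 1.0743.
The clock on craft A records proper time, so rocket B measures Δt = γΔτ = 1.0743 × 96.3 = 103.5 minutes.

103.5 minutes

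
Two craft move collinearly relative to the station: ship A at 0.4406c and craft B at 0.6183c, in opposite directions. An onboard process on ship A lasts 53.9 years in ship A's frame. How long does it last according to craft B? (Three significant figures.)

97.2 years

Speed of ship A in craft B's frame: u = (v_A + v_B)/(1 + v_A v_B/c²) = (0.4406 + 0.6183)/(1 + 0.4406×0.6183) = 1.0589/1.27242298 = 0.83219; |u| = 0.83219c.
γ for this relative speed: γ = 1/√(1 − 0.69254) = 1.8035.
The clock on ship A records proper time, so craft B measures Δt = γΔτ = 1.8035 × 53.9 = 97.2 years.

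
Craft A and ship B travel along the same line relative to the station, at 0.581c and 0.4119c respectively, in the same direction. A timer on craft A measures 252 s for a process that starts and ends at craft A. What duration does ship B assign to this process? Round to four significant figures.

Transform craft A's velocity into ship B's frame: (0.581 − 0.4119)/(1 − 0.581·0.4119) = 0.1691/0.7606861, so the relative speed is 0.2223c.
At |u| = 0.2223c, γ = (1 − 0.0494173)^(−1/2) = 1.0257.
The clock on craft A records proper time, so ship B measures Δt = γΔτ = 1.0257 × 252 = 258.5 s.

258.5 s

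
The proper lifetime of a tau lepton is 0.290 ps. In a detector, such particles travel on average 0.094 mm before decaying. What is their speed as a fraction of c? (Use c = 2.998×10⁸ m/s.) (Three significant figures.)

Lab distance = (lab lifetime)·v = γτ·βc, so βγ = d/(cτ) = 9.400×10^-5/(2.998×10⁸ × 2.900×10^-13) = 1.0812.
With βγ = 1.0812: γ² = 1 + (βγ)² = 2.16899, and β = (βγ)/γ = 1.0812/1.47275 = 0.734.

0.734c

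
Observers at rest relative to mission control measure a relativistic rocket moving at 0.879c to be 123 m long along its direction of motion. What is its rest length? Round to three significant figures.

With β = 0.879, γ = 1/√(1 − 0.879²) = 1/√0.227359 = 2.0972.
Proper length: L₀ = γ·L = 2.0972 × 123 = 258 m.

258 m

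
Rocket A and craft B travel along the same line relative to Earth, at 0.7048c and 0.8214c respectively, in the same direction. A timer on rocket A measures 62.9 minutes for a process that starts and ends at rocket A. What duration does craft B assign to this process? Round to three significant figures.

The velocity of rocket A relative to craft B is (0.7048 − 0.8214)c / (1 − 0.7048×0.8214) = −0.27691c; relative speed 0.27691c.
γ for this relative speed: γ = 1/√(1 − 0.0766791) = 1.0407.
The clock on rocket A records proper time, so craft B measures Δt = γΔτ = 1.0407 × 62.9 = 65.5 minutes.

65.5 minutes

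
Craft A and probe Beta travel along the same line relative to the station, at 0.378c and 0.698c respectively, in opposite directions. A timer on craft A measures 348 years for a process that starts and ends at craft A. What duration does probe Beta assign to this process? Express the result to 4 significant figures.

The velocity of craft A relative to probe Beta is (0.378 + 0.698)c / (1 + 0.378×0.698) = 0.85137c; relative speed 0.85137c.
γ for this relative speed: γ = 1/√(1 − 0.724831) = 1.9063.
The clock on craft A records proper time, so probe Beta measures Δt = γΔτ = 1.9063 × 348 = 663.4 years.

663.4 years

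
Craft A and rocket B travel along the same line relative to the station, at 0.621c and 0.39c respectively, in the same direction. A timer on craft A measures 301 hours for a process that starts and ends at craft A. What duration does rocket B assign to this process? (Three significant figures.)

316 hours

Transform craft A's velocity into rocket B's frame: (0.621 − 0.39)/(1 − 0.621·0.39) = 0.231/0.75781, so the relative speed is 0.30483c.
At |u| = 0.30483c, γ = (1 − 0.0929213)^(−1/2) = 1.05.
Craft A's interval is proper; time dilation gives Δt_B = γΔτ = 1.05 × 301 hours = 316 hours.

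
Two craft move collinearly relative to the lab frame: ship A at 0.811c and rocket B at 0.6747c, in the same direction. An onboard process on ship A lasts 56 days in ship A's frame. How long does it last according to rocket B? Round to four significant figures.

58.72 days

The velocity of ship A relative to rocket B is (0.811 − 0.6747)c / (1 − 0.811×0.6747) = 0.301c; relative speed 0.301c.
γ for this relative speed: γ = 1/√(1 − 0.090601) = 1.0486.
The clock on ship A records proper time, so rocket B measures Δt = γΔτ = 1.0486 × 56 = 58.72 days.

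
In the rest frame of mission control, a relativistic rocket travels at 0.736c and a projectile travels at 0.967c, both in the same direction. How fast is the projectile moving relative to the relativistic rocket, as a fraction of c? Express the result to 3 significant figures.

Transform to the relativistic rocket's frame: u' = (u − v)/(1 − uv/c²).
u' = (0.967 − 0.736)/(1 − 0.967×0.736) = 0.231/0.288288 = 0.80128.
Speed in the relativistic rocket's frame: 0.801c (in the same direction).

0.801c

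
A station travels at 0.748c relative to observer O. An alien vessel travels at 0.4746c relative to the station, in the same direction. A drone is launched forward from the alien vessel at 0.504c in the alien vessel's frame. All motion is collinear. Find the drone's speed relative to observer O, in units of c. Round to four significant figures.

0.9667c

First combine the drone and alien vessel (S''→S'): u₁ = (0.504 + 0.4746)/(1 + 0.504×0.4746) = 0.9786/1.2391984 = 0.7897.
Then combine with the station (S'→S): u = (0.7897 + 0.748)/(1 + 0.7897×0.748) = 1.5377/1.5906956 = 0.96668.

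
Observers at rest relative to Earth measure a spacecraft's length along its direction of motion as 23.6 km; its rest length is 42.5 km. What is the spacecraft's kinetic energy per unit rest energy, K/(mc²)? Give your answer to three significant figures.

0.801

γ = L₀/L = 42.5/23.6 = 1.80085.
K/(mc²) = γ − 1 = 1.80085 − 1 = 0.801.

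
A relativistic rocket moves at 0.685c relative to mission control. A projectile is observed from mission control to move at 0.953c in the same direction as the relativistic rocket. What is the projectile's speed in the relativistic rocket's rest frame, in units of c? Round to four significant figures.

0.7719c

Transform to the relativistic rocket's frame: u' = (u − v)/(1 − uv/c²).
u' = (0.953 − 0.685)/(1 − 0.953×0.685) = 0.268/0.347195 = 0.7719.
Speed in the relativistic rocket's frame: 0.7719c (in the same direction).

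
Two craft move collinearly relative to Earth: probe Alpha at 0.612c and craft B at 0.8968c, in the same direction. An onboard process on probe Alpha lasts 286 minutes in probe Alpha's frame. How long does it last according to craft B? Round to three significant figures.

Transform probe Alpha's velocity into craft B's frame: (0.612 − 0.8968)/(1 − 0.612·0.8968) = −0.2848/0.4511584, so the relative speed is 0.63126c.
At |u| = 0.63126c, γ = (1 − 0.398489)^(−1/2) = 1.2894.
Probe Alpha's interval is proper; time dilation gives Δt_B = γΔτ = 1.2894 × 286 minutes = 369 minutes.

369 minutes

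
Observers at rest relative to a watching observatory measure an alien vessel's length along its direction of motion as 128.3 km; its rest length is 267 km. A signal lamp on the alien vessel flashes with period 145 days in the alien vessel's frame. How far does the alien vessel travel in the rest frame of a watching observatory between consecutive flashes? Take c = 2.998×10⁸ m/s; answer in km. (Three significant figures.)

From L = L₀/γ: γ = 267/128.3 = 2.08106.
β = √(1 − 1/γ²) = 0.87698. Lab-frame period = γτ = 2.08106×145 days = 301.75 days. Distance = βc × γτ = 0.87698 × 2.998×10⁸ m/s × 26071200 s = 6.8546×10^15 m = 6.85×10^12 km.

6.85×10^12 km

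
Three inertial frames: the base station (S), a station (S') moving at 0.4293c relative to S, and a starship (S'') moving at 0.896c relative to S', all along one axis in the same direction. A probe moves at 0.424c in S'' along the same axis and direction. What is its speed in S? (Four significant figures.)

0.9824c

Apply u = (u'+v)/(1+u'v) twice. Probe in the station frame: (0.424+0.896)/(1+0.424·0.896) = 1.32/1.379904 = 0.95659c.
That velocity, transformed to the rest frame of the base station: (0.95659+0.4293)/(1+0.95659·0.4293) = 1.38589/1.410664087 = 0.98244c.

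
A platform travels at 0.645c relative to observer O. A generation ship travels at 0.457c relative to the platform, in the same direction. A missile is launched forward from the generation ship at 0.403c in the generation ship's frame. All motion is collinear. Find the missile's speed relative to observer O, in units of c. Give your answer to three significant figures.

Compose velocities in two stages. Stage 1 (into S'): u₁ = (0.403+0.457)/(1+0.403×0.457) = 0.72625.
Stage 2 (into S): u = (0.72625+0.645)/(1+0.72625×0.645) = 0.93382, so the speed is 0.934c.

0.934c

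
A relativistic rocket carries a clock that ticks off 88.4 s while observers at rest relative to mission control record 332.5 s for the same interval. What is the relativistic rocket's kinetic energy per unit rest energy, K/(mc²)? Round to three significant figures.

The time-dilation ratio gives γ = 332.5/88.4 = 3.76131.
Since K = (γ−1)mc², K/(mc²) = 3.76131 − 1 = 2.76.

2.76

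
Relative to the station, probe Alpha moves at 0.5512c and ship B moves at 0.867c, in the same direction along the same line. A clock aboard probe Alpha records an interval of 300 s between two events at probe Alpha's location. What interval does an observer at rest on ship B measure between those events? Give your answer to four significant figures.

Transform probe Alpha's velocity into ship B's frame: (0.5512 − 0.867)/(1 − 0.5512·0.867) = −0.3158/0.5221096, so the relative speed is 0.60485c.
At |u| = 0.60485c, γ = (1 − 0.365844)^(−1/2) = 1.2557.
The clock on probe Alpha records proper time, so ship B measures Δt = γΔτ = 1.2557 × 300 = 376.7 s.

376.7 s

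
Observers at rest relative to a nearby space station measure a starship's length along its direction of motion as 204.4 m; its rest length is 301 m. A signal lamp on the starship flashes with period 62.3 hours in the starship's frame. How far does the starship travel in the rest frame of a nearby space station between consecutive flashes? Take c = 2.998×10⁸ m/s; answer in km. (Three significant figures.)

7.27×10^10 km

Length contraction gives γ = L₀/L = 301/204.4 = 1.4726.
β = √(1 − 1/γ²) = 0.73407. Lab-frame period = γτ = 1.4726×62.3 hours = 91.743 hours. Distance = βc × γτ = 0.73407 × 2.998×10⁸ m/s × 330274.8 s = 7.2685×10^13 m = 7.27×10^10 km.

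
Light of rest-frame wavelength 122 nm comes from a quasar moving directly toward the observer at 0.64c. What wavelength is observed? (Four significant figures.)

57.16 nm

Relativistic Doppler for wavelength: λ_obs = λ_src · √((1−β)/(1+β)).
With β = 0.64: factor = √(0.36/1.64) = 0.46852.
λ_obs = 122 × 0.46852 = 57.16 nm.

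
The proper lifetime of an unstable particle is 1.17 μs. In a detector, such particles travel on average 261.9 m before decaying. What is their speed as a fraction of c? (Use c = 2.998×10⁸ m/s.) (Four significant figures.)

Lab distance = (lab lifetime)·v = γτ·βc, so βγ = d/(cτ) = 261.9/(2.998×10⁸ × 1.170×10^-6) = 0.74665.
With βγ = 0.74665: γ² = 1 + (βγ)² = 1.557486, and β = (βγ)/γ = 0.74665/1.24799 = 0.5983.

0.5983c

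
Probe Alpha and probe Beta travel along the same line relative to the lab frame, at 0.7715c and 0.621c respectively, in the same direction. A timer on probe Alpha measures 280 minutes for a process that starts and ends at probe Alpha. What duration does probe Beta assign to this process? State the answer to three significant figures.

Transform probe Alpha's velocity into probe Beta's frame: (0.7715 − 0.621)/(1 − 0.7715·0.621) = 0.1505/0.5208985, so the relative speed is 0.28892c.
At |u| = 0.28892c, γ = (1 − 0.0834748)^(−1/2) = 1.0445.
The clock on probe Alpha records proper time, so probe Beta measures Δt = γΔτ = 1.0445 × 280 = 292 minutes.

292 minutes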